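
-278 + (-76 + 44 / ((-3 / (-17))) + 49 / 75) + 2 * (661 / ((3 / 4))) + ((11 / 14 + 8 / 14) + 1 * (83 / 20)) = 3494737 / 2100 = 1664.16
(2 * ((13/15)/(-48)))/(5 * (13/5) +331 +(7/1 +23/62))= -403/3921300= -0.00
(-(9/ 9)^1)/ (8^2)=-1/ 64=-0.02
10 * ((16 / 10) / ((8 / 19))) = 38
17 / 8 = 2.12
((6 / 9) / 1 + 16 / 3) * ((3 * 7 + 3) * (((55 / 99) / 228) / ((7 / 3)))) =20 / 133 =0.15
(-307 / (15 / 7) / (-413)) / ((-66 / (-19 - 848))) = 88723 / 19470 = 4.56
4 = 4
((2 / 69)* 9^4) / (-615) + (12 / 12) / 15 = -3431 / 14145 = -0.24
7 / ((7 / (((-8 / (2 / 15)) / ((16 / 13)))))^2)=38025 / 112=339.51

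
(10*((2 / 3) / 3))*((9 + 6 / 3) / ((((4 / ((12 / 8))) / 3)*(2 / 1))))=55 / 4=13.75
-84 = -84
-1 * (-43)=43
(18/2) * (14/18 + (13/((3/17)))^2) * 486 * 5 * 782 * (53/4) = 1229916681360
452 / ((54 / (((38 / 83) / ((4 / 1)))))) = 2147 / 2241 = 0.96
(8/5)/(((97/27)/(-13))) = -5.79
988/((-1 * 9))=-988/9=-109.78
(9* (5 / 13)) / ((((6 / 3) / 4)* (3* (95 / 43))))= 258 / 247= 1.04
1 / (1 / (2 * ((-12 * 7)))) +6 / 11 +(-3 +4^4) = 941 / 11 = 85.55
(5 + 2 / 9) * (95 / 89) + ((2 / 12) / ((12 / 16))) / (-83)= 370417 / 66483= 5.57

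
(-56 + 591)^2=286225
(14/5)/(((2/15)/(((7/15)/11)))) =49/55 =0.89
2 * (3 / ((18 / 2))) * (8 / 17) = 16 / 51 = 0.31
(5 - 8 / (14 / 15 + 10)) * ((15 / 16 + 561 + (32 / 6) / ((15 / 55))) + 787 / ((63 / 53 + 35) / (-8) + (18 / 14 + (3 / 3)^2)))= 2137045225 / 2178576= 980.94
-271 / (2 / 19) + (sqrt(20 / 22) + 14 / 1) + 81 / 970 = -1241802 / 485 + sqrt(110) / 11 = -2559.46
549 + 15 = 564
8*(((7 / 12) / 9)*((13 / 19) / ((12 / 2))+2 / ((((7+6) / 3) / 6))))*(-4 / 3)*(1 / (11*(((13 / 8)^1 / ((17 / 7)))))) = -2324512 / 8583003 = -0.27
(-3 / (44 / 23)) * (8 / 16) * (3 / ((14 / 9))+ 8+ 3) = -12489 / 1232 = -10.14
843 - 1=842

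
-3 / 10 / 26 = -3 / 260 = -0.01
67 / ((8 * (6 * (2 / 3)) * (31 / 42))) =2.84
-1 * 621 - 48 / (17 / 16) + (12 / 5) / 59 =-3340671 / 5015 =-666.14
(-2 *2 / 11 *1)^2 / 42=8 / 2541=0.00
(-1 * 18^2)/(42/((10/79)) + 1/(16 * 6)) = -155520/159269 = -0.98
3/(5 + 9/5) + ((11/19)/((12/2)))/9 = 3941/8721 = 0.45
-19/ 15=-1.27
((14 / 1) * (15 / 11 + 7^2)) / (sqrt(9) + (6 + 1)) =70.51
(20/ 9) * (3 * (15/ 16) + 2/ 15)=707/ 108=6.55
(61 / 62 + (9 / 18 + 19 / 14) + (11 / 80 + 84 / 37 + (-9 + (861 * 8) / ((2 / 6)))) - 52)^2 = 175220561172330748881 / 412574982400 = 424699917.95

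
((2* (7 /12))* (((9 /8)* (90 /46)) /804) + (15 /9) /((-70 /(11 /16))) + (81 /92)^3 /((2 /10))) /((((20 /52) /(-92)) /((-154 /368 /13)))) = 10241694683 /391290720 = 26.17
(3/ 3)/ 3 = 1/ 3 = 0.33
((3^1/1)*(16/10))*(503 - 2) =12024/5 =2404.80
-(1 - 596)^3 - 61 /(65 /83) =13691911812 /65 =210644797.11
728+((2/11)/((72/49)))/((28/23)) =1153313/1584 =728.10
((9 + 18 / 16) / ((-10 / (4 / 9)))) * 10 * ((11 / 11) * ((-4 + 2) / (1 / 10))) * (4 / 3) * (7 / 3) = 280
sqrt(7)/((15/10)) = 1.76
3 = 3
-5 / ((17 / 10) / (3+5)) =-400 / 17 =-23.53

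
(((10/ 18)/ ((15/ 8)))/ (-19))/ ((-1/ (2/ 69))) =16/ 35397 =0.00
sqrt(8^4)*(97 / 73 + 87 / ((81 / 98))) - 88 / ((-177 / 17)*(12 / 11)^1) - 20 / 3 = 793406666 / 116289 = 6822.71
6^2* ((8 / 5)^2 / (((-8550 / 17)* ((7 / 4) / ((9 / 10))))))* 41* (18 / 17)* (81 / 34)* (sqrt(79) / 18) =-3825792* sqrt(79) / 7065625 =-4.81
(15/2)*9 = 135/2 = 67.50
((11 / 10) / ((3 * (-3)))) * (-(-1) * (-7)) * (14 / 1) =539 / 45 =11.98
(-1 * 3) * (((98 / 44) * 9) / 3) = -441 / 22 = -20.05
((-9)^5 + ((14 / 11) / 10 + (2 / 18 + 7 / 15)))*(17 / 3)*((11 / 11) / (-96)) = 248445701 / 71280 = 3485.49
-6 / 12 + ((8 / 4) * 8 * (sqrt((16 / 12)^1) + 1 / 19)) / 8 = -15 / 38 + 4 * sqrt(3) / 3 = 1.91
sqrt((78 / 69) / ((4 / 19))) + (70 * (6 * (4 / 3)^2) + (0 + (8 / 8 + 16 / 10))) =sqrt(11362) / 46 + 11239 / 15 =751.58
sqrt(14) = 3.74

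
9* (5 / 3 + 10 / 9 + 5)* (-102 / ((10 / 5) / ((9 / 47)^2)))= -289170 / 2209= -130.91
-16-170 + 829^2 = 687055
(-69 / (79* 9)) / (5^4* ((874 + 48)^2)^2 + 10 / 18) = -0.00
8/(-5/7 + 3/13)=-182/11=-16.55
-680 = -680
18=18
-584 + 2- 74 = -656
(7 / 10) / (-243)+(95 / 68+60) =5072387 / 82620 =61.39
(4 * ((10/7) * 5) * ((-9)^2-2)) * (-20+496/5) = 1251360/7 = 178765.71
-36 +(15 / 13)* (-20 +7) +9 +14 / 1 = -28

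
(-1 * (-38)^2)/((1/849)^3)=-883670310756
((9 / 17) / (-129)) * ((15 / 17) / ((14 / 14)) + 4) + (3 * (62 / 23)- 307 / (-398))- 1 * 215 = -23452289313 / 113756758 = -206.16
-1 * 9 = -9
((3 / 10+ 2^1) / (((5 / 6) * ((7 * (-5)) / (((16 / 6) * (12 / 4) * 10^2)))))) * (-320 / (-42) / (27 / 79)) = -1860608 / 1323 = -1406.36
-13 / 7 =-1.86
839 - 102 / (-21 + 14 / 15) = 254069 / 301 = 844.08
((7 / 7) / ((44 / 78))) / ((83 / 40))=780 / 913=0.85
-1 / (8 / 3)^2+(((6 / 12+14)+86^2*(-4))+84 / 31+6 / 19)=-1114543125 / 37696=-29566.62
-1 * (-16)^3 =4096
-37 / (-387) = 37 / 387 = 0.10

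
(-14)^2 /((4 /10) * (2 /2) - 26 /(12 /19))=-5880 /1223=-4.81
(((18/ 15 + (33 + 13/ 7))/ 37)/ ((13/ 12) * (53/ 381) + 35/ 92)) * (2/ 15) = 22117812/ 90410425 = 0.24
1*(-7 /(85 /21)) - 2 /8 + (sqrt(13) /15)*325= -673 /340 + 65*sqrt(13) /3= 76.14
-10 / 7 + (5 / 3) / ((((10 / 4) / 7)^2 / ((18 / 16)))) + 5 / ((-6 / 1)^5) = 3611777 / 272160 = 13.27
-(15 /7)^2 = -225 /49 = -4.59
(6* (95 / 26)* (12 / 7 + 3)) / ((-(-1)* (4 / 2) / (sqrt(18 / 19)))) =1485* sqrt(38) / 182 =50.30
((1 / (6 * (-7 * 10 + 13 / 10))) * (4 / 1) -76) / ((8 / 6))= -39164 / 687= -57.01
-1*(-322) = 322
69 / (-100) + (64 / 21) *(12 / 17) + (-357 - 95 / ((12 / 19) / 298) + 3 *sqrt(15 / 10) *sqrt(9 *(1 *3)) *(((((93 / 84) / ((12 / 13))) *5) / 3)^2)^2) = -1612915483 / 35700 + 16485427050625 *sqrt(2) / 76473040896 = -44874.84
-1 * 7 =-7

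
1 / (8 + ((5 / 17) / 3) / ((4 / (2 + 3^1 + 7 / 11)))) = 1122 / 9131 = 0.12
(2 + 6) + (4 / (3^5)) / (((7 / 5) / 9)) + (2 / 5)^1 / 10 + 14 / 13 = 566507 / 61425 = 9.22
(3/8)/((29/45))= 135/232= 0.58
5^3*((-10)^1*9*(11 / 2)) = -61875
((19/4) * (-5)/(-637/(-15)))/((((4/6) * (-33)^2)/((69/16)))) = -32775/9865856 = -0.00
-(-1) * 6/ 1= 6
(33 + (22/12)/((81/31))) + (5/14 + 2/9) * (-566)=-1000933/3402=-294.22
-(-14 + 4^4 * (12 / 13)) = -2890 / 13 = -222.31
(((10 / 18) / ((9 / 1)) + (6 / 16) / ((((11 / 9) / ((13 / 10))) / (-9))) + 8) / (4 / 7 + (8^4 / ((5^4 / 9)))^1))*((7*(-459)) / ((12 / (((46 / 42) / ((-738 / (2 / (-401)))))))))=-109056107125 / 732815937444096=-0.00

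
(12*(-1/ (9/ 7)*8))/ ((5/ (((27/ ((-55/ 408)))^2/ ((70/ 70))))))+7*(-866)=-9152656198/ 15125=-605134.29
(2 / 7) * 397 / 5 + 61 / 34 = 29131 / 1190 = 24.48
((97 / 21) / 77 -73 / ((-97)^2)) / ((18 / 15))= 1986580 / 45643059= 0.04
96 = 96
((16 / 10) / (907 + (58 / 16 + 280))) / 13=64 / 619125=0.00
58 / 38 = 29 / 19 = 1.53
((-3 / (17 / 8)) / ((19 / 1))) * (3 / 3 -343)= 432 / 17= 25.41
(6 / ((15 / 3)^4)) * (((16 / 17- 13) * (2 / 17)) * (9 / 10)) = -0.01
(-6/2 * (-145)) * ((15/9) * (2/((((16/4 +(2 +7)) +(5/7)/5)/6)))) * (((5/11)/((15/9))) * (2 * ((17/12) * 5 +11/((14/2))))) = 1581225/506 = 3124.95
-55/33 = -5/3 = -1.67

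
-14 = -14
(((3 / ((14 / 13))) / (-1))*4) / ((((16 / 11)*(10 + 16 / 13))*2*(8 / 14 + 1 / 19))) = -105963 / 193888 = -0.55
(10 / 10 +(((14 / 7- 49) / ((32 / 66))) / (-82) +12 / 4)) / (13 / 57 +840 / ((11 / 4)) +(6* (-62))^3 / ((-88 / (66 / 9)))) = 4262973 / 3529229449952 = 0.00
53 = 53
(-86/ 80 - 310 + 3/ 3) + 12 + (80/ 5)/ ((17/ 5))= -199491/ 680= -293.37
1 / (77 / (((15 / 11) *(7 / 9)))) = 5 / 363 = 0.01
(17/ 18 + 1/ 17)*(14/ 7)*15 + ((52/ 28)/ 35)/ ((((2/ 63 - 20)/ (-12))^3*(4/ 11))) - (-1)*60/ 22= 1349160244853/ 41061601185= 32.86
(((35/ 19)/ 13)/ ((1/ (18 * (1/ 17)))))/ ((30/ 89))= 1869/ 4199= 0.45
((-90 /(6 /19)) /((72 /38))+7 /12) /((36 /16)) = -1798 /27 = -66.59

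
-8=-8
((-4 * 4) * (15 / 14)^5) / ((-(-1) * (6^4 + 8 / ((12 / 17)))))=-2278125 / 131834108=-0.02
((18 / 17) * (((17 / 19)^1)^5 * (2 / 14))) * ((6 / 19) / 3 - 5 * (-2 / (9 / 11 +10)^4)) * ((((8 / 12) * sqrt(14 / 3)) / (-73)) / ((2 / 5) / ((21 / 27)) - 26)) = 2019248160 * sqrt(42) / 1838829612214399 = 0.00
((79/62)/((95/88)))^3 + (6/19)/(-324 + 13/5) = 67452118354582/41046088210375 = 1.64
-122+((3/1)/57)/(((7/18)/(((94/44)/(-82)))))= -14636275/119966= -122.00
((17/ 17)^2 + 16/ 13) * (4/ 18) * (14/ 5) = 812/ 585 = 1.39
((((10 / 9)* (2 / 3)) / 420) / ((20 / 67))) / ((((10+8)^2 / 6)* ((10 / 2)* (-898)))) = -67 / 2749496400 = -0.00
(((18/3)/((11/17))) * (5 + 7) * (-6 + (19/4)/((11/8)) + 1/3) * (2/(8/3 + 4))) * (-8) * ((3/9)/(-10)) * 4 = -238272/3025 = -78.77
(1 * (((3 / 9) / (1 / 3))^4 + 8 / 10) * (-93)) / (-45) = 93 / 25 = 3.72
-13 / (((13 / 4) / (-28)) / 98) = 10976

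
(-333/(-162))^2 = 1369/324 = 4.23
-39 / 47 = -0.83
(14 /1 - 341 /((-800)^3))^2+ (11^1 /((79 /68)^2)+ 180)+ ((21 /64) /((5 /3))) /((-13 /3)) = 8169339072644046042226373 /21268529152000000000000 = 384.10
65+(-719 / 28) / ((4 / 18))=-2831 / 56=-50.55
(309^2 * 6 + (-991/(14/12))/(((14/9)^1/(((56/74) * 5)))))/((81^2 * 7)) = 1825214/146853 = 12.43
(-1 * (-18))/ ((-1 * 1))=-18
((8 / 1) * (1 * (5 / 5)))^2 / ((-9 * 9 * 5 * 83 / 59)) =-3776 / 33615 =-0.11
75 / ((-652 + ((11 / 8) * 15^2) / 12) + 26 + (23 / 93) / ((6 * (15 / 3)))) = -0.12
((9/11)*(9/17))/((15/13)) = 0.38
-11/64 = -0.17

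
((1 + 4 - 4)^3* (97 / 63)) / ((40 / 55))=1067 / 504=2.12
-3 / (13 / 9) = -27 / 13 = -2.08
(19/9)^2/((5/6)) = 722/135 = 5.35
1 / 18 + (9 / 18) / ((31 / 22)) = 229 / 558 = 0.41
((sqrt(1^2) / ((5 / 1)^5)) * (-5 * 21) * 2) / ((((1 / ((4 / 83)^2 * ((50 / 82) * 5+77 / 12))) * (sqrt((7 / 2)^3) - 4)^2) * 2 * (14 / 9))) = -315856368 / 8160128140625 - 75108096 * sqrt(14) / 8160128140625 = -0.00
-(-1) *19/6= 19/6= 3.17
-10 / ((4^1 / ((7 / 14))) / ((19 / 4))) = -95 / 16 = -5.94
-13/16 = -0.81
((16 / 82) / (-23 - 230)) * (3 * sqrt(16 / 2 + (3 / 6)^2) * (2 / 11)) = -0.00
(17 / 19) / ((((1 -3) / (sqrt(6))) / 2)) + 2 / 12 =1 / 6 -17 * sqrt(6) / 19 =-2.02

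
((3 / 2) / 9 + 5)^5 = 28629151 / 7776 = 3681.73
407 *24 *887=8664216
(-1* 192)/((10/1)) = -96/5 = -19.20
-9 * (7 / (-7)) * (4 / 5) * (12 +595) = 21852 / 5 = 4370.40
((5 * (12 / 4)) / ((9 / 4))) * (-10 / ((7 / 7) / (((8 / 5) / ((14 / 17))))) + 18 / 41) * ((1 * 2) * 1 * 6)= -436000 / 287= -1519.16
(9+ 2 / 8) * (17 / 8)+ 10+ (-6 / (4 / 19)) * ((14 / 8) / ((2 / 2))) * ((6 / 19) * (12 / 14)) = 517 / 32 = 16.16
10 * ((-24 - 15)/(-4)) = 195/2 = 97.50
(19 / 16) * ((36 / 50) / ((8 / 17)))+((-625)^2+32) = 625054107 / 1600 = 390658.82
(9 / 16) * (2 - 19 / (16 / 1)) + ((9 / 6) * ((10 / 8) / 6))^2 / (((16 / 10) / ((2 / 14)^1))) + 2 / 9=88765 / 129024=0.69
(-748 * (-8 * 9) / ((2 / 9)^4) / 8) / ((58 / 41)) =452728683 / 232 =1951416.74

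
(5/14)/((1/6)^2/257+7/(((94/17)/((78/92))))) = 12501765/37574999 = 0.33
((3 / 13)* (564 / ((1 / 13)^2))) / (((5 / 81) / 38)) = 67703688 / 5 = 13540737.60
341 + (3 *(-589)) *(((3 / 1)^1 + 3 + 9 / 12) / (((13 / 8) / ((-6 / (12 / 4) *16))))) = 3057809 / 13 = 235216.08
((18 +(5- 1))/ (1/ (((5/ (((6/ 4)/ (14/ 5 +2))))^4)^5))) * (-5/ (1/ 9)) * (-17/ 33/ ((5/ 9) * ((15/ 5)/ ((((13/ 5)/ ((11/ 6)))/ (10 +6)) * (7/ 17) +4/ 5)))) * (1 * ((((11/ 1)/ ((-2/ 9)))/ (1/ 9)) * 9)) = -6203629590836228583675232518144/ 5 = -1240725918167245716735047000000.00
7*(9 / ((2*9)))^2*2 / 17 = 0.21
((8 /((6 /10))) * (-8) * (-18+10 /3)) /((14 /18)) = 14080 /7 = 2011.43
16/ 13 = 1.23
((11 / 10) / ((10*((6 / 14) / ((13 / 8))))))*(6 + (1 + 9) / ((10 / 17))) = 23023 / 2400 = 9.59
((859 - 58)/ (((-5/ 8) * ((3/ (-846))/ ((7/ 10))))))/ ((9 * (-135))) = -234248/ 1125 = -208.22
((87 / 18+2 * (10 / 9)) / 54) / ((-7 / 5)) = -635 / 6804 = -0.09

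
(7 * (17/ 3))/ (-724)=-119/ 2172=-0.05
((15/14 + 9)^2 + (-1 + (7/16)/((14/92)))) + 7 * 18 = 89889/392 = 229.31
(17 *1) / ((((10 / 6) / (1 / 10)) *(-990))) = -17 / 16500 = -0.00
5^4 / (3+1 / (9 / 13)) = 1125 / 8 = 140.62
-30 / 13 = -2.31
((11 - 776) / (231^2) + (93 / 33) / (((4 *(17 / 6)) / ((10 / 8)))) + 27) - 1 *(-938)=778361035 / 806344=965.30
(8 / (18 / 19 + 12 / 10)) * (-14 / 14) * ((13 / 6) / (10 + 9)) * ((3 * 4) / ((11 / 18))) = -1560 / 187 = -8.34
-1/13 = -0.08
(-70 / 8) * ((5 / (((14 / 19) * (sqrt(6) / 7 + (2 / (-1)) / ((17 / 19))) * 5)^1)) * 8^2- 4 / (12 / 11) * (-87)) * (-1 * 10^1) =1686006175 / 69022- 7687400 * sqrt(6) / 34511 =23881.45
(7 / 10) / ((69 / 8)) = 28 / 345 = 0.08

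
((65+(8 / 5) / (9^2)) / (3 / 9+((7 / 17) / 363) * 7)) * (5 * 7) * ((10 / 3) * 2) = 3791688670 / 85293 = 44454.86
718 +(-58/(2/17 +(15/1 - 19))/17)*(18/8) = 31679/44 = 719.98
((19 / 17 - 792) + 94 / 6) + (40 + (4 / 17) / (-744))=-2324753 / 3162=-735.22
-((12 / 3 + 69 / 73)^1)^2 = -130321 / 5329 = -24.46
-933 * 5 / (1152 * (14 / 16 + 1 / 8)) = -1555 / 384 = -4.05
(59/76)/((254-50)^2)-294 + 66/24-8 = -946472629/3162816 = -299.25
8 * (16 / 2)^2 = 512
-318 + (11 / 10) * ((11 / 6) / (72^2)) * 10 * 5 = -9890467 / 31104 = -317.98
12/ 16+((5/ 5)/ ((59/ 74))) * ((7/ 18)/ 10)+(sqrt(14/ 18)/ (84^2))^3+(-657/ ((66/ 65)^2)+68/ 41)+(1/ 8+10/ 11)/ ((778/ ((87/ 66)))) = -104077869727079/ 163958271840+sqrt(7)/ 1355006693376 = -634.78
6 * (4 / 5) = 24 / 5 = 4.80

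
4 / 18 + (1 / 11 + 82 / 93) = 3667 / 3069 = 1.19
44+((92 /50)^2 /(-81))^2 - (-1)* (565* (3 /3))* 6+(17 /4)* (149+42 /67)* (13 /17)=2692668917536333 /686854687500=3920.29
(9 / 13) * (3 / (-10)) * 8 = -108 / 65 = -1.66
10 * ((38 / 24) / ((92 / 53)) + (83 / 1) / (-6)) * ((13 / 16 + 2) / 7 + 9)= -25035075 / 20608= -1214.82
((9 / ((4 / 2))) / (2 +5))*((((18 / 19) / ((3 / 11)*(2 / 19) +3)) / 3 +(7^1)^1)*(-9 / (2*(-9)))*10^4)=33727500 / 1477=22835.14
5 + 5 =10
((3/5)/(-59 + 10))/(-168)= 1/13720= 0.00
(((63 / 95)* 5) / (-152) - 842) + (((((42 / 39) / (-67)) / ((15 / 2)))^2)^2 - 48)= -74892011698825049412847 / 84146265278836605000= -890.02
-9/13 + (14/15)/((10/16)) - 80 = -77219/975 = -79.20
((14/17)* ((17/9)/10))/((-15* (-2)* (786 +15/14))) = 49/7437825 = 0.00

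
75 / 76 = 0.99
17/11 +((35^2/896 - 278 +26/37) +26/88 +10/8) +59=-11140167/52096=-213.84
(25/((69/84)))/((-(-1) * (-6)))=-350/69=-5.07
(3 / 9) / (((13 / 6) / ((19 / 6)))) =19 / 39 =0.49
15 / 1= 15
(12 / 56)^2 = 9 / 196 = 0.05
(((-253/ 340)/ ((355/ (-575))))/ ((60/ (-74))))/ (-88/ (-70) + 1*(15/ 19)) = -28635299/ 39425448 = -0.73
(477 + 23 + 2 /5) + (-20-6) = 474.40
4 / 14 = 0.29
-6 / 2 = -3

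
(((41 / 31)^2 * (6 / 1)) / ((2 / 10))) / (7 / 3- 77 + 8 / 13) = -983385 / 1387684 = -0.71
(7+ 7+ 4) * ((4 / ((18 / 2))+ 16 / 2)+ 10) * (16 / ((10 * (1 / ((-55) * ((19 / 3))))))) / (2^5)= -17347 / 3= -5782.33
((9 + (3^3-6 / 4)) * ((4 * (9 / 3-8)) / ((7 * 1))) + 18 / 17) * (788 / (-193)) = 9143952 / 22967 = 398.13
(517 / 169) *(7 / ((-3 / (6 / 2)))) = -3619 / 169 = -21.41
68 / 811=0.08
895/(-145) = -179/29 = -6.17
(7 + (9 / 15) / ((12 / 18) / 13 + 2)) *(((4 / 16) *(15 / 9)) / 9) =2917 / 8640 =0.34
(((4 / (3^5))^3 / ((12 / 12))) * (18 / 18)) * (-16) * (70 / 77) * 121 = -112640 / 14348907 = -0.01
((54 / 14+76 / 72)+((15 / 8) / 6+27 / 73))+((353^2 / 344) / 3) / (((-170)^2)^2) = 7393028965630597 / 1321348991760000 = 5.60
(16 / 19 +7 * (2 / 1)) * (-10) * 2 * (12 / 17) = -67680 / 323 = -209.54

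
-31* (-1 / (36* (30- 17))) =31 / 468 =0.07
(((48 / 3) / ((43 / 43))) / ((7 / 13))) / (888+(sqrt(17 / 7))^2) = 208 / 6233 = 0.03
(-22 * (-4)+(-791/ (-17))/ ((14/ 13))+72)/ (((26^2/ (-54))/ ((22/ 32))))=-11.16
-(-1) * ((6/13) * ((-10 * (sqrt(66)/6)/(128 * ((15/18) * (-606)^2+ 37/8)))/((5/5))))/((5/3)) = -3 * sqrt(66)/254620808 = -0.00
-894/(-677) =894/677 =1.32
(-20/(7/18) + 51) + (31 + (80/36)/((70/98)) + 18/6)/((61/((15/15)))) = 691/3843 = 0.18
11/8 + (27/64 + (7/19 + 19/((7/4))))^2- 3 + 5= 139.04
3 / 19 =0.16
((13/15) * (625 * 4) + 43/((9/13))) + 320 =22939/9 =2548.78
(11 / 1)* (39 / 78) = 11 / 2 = 5.50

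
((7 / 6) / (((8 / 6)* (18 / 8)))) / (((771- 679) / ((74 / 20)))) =259 / 16560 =0.02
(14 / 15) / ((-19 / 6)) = -0.29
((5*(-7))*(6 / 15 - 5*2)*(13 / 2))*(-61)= -133224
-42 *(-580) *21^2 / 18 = 596820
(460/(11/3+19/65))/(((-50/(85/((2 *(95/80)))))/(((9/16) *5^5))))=-2144390625/14668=-146195.16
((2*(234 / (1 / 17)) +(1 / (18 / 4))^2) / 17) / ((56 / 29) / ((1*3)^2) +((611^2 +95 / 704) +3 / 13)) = 171039531520 / 136436649286023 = 0.00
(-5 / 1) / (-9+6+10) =-5 / 7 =-0.71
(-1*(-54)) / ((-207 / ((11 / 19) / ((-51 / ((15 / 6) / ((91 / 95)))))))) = 275 / 35581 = 0.01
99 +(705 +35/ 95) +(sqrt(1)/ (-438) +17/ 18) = 10052692/ 12483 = 805.31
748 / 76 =187 / 19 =9.84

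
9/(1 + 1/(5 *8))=360/41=8.78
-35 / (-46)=35 / 46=0.76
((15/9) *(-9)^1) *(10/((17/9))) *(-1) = 1350/17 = 79.41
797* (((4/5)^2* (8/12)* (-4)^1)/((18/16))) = -816128/675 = -1209.08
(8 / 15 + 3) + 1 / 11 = 598 / 165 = 3.62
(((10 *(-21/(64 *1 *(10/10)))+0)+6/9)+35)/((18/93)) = 96379/576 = 167.32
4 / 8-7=-13 / 2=-6.50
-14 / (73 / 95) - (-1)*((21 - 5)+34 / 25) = -0.86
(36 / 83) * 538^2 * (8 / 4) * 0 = 0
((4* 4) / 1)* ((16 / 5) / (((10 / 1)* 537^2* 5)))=0.00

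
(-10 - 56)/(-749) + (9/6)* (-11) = -24585/1498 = -16.41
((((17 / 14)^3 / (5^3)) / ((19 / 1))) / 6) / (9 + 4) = 4913 / 508326000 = 0.00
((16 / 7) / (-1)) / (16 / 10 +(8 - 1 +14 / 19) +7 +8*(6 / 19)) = -95 / 784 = -0.12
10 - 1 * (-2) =12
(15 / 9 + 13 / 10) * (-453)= -13439 / 10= -1343.90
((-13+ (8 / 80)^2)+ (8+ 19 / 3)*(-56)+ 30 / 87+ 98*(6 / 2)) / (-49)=4535413 / 426300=10.64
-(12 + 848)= -860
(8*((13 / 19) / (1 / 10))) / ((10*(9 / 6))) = 208 / 57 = 3.65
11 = 11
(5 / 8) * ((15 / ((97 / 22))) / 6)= 275 / 776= 0.35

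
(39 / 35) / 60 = 13 / 700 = 0.02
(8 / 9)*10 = 80 / 9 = 8.89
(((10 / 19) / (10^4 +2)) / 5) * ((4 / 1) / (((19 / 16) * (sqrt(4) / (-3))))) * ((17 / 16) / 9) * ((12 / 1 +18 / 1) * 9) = -1020 / 601787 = -0.00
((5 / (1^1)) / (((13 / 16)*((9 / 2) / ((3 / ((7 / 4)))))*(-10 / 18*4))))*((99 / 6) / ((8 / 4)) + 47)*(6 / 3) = -816 / 7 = -116.57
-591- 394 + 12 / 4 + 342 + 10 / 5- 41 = -679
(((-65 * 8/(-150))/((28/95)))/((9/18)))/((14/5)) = 1235/147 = 8.40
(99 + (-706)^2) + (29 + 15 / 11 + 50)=5484769 / 11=498615.36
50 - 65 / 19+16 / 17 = 15349 / 323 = 47.52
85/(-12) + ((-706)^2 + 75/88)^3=253162692107055537075641/2044416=123831300531328035.52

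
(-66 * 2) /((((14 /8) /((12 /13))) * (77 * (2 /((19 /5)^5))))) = -713116512 /1990625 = -358.24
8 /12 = 2 /3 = 0.67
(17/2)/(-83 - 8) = -17/182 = -0.09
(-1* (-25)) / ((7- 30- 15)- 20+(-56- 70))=-25 / 184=-0.14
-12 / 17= -0.71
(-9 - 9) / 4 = -9 / 2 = -4.50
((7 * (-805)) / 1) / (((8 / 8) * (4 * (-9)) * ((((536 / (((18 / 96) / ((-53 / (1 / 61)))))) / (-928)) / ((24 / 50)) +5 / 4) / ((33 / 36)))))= 359513 / 51989772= 0.01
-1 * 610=-610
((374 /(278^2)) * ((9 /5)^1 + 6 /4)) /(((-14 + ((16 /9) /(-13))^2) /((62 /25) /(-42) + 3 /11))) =-1579423131 /6471230832500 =-0.00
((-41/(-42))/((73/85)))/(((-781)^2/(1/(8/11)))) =3485/1360102128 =0.00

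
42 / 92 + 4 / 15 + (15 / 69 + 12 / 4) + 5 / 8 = 12601 / 2760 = 4.57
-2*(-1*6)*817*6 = 58824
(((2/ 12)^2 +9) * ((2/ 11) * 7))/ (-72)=-2275/ 14256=-0.16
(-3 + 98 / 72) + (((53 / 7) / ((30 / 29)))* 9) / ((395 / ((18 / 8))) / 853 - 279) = -5056901341 / 2696781780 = -1.88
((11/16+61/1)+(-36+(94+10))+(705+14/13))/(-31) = -173839/6448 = -26.96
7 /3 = 2.33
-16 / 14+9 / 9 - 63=-442 / 7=-63.14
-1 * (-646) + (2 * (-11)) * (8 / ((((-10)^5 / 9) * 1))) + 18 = 4150099 / 6250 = 664.02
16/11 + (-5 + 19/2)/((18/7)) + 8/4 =5.20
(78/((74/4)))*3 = 468/37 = 12.65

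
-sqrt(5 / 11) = -sqrt(55) / 11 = -0.67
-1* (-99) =99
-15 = -15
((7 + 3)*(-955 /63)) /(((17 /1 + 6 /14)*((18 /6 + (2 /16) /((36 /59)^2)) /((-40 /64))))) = 687600 /421937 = 1.63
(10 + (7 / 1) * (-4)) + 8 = -10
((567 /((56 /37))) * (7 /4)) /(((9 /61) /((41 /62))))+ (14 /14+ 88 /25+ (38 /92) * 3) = 3358722841 /1140800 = 2944.18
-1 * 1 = -1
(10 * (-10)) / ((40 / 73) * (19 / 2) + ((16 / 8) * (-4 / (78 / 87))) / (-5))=-118625 / 8292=-14.31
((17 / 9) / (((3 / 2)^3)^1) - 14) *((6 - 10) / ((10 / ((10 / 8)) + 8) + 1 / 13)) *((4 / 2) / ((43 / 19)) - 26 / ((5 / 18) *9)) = -10529584 / 330885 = -31.82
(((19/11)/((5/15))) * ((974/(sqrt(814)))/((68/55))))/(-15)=-9253 * sqrt(814)/27676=-9.54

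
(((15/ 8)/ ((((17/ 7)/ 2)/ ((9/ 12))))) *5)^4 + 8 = 6197289448673/ 5473632256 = 1132.21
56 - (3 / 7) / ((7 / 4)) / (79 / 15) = 55.95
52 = 52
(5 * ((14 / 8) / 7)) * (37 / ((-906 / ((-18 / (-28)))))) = -555 / 16912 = -0.03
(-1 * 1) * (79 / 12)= -79 / 12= -6.58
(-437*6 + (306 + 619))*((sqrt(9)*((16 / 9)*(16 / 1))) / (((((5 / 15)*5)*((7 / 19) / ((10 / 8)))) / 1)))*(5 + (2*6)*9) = -233181376 / 7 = -33311625.14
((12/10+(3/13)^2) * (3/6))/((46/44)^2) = 256278/447005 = 0.57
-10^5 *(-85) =8500000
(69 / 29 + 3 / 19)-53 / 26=7145 / 14326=0.50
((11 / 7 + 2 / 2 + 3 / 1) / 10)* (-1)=-39 / 70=-0.56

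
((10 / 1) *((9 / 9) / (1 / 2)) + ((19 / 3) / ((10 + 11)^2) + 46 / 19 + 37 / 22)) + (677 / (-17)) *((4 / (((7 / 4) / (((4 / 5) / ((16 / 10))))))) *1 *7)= -2768391985 / 9401238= -294.47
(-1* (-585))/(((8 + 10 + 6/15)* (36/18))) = 2925/184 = 15.90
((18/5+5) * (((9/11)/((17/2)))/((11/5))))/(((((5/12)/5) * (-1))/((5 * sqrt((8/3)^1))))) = -30960 * sqrt(6)/2057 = -36.87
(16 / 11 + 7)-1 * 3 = 60 / 11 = 5.45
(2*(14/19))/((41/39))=1092/779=1.40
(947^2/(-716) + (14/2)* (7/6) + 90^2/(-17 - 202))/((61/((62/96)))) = -6228526355/459122112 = -13.57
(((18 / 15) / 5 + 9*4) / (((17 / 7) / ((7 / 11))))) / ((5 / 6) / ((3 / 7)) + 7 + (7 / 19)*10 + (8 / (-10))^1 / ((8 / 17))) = 3795687 / 4368320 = 0.87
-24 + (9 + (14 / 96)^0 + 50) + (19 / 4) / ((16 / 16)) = 163 / 4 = 40.75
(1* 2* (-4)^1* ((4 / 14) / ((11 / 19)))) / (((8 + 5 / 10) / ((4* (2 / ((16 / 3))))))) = -912 / 1309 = -0.70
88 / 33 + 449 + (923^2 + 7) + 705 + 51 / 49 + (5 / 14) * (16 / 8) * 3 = 125405090 / 147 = 853095.85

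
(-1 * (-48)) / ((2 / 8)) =192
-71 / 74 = -0.96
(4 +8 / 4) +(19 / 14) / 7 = 6.19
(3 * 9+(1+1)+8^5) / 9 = 32797 / 9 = 3644.11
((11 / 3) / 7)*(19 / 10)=209 / 210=1.00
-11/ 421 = -0.03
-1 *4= -4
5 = 5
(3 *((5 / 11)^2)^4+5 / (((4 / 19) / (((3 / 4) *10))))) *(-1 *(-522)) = 79727873690925 / 857435524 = 92984.10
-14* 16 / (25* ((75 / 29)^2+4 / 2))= -188384 / 182675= -1.03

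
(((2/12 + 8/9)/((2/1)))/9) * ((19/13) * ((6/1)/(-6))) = -361/4212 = -0.09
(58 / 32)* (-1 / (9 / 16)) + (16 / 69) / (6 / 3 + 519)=-347459 / 107847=-3.22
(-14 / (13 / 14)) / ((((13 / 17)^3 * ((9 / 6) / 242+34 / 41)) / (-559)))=821675824816 / 36424063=22558.60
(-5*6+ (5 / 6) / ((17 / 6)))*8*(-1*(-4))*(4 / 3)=-64640 / 51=-1267.45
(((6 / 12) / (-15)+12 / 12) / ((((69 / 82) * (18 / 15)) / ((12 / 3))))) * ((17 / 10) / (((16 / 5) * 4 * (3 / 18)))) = 20213 / 6624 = 3.05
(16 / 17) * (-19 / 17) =-304 / 289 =-1.05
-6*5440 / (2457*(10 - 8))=-5440 / 819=-6.64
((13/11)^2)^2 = 1.95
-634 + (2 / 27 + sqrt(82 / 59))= -17116 / 27 + sqrt(4838) / 59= -632.75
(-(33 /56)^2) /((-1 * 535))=1089 /1677760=0.00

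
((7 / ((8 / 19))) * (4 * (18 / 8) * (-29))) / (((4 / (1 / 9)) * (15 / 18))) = -144.64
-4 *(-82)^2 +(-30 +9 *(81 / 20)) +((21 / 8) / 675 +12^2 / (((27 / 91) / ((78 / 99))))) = -58315757 / 2200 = -26507.16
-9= -9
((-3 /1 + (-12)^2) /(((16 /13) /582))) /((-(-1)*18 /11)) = 651937 /16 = 40746.06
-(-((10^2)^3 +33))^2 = -1000066001089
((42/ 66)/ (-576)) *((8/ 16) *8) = -7/ 1584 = -0.00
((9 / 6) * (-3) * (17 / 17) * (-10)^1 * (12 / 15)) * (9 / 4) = 81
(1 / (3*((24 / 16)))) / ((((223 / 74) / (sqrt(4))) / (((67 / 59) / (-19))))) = -19832 / 2249847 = -0.01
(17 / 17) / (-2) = -1 / 2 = -0.50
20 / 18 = 10 / 9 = 1.11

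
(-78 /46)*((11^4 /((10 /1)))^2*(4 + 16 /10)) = -58519974513 /2875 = -20354773.74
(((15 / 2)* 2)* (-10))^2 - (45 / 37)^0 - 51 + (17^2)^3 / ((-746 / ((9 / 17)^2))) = 9981007 / 746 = 13379.37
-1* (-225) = 225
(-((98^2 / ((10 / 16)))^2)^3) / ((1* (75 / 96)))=-6582680986455533438466227437568 / 390625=-16851663325326165602473540.00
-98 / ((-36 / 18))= 49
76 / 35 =2.17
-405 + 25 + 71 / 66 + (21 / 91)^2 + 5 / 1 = -4170157 / 11154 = -373.87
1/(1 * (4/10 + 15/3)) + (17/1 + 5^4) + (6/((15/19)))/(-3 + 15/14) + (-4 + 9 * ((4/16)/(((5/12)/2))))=29027/45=645.04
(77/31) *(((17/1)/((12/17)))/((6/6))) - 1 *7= 19649/372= 52.82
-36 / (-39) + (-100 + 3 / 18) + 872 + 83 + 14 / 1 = 67867 / 78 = 870.09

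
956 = 956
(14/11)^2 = 196/121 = 1.62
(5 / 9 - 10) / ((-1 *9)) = 85 / 81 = 1.05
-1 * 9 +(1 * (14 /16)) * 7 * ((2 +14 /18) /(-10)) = -1541 /144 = -10.70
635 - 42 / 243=51421 / 81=634.83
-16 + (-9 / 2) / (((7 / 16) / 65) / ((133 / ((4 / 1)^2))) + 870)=-16.01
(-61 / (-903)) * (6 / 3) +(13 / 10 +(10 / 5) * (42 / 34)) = 3.91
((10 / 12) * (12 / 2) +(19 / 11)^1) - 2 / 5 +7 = 733 / 55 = 13.33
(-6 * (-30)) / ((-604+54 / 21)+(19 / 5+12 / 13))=-81900 / 271501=-0.30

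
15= 15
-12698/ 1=-12698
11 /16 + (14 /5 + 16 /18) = 3151 /720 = 4.38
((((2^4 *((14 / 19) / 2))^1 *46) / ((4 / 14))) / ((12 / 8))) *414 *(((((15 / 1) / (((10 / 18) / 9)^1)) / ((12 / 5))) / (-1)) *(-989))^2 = 49904031062220300 / 19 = 2626527950643173.68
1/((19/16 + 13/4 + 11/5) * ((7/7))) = 0.15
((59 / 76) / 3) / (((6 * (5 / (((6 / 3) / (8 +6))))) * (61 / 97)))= 5723 / 2920680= 0.00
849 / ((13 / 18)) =15282 / 13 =1175.54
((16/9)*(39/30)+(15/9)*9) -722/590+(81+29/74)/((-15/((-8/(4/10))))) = 12241054/98235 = 124.61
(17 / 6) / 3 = 17 / 18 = 0.94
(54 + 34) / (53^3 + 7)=22 / 37221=0.00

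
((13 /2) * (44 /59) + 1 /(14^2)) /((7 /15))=841725 /80948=10.40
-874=-874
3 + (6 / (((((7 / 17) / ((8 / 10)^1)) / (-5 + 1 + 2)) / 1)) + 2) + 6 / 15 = -627 / 35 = -17.91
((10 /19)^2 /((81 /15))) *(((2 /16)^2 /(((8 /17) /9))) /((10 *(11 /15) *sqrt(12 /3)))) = 2125 /2033152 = 0.00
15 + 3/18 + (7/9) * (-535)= -400.94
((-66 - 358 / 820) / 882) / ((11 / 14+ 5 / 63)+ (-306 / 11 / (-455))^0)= -27239 / 674450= -0.04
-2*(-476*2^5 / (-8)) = -3808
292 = 292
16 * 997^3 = 15856431568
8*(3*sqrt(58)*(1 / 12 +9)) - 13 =-13 +218*sqrt(58) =1647.24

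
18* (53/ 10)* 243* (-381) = -44162091/ 5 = -8832418.20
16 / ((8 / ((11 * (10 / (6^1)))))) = 110 / 3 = 36.67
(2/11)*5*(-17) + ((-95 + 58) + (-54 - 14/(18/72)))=-1787/11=-162.45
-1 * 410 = -410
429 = 429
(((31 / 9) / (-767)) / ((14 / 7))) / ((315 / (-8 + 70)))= -961 / 2174445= -0.00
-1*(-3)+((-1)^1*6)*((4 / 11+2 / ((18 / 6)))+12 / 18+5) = -409 / 11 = -37.18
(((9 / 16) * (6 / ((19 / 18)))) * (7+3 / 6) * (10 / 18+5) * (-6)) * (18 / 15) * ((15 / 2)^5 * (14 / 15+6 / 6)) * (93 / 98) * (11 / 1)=-27371979421875 / 59584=-459384724.45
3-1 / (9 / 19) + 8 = 8.89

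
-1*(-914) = 914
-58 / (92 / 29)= -841 / 46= -18.28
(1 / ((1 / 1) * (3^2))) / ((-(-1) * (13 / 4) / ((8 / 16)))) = 2 / 117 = 0.02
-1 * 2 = -2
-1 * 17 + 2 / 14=-118 / 7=-16.86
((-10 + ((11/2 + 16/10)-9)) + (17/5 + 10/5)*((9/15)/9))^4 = 17734.68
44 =44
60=60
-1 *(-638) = 638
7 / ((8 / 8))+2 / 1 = 9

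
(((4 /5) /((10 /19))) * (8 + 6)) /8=133 /50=2.66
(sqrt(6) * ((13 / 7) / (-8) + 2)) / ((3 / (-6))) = -99 * sqrt(6) / 28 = -8.66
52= 52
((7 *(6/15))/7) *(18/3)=12/5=2.40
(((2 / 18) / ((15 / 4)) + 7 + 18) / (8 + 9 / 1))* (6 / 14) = 3379 / 5355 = 0.63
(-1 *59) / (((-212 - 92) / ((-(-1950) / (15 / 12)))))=11505 / 38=302.76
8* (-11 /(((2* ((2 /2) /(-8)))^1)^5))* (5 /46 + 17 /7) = 36810752 /161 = 228638.21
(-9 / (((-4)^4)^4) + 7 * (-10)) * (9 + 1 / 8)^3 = -116957070484663393 / 2199023255552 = -53185.92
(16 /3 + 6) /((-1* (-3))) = 34 /9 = 3.78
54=54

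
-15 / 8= -1.88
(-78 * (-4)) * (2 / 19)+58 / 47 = 30430 / 893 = 34.08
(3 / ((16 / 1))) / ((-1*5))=-3 / 80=-0.04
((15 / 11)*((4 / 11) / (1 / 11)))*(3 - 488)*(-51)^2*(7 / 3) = -176607900 / 11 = -16055263.64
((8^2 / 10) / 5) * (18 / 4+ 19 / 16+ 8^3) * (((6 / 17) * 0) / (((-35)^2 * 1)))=0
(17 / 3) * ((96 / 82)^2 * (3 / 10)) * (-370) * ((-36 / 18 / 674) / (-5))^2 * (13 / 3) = -6279936 / 4772737225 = -0.00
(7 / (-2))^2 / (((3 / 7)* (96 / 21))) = 2401 / 384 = 6.25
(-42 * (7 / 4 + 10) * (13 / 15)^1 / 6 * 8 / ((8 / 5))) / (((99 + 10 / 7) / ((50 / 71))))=-748475 / 299478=-2.50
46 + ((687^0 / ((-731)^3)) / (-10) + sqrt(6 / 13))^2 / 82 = sqrt(78) / 2081993359030 + 18251080389852234780493 / 396714075600148490600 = 46.01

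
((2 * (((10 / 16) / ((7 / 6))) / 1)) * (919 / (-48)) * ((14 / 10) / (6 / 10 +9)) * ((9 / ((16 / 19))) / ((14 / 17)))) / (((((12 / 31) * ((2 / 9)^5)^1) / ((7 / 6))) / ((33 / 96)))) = -9961705754055 / 134217728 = -74220.49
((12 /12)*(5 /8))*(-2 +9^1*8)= 175 /4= 43.75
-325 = -325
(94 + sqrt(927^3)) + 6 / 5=28319.27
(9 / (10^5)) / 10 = 9 / 1000000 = 0.00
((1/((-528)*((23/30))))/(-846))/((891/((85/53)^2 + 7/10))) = 91913/8571173969952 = 0.00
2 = 2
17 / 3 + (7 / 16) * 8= 55 / 6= 9.17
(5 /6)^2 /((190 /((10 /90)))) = 5 /12312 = 0.00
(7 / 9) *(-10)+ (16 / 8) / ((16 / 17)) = -407 / 72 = -5.65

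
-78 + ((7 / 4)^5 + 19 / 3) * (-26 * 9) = -2765139 / 512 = -5400.66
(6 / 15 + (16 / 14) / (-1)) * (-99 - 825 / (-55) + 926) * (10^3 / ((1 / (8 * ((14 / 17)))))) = -70054400 / 17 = -4120847.06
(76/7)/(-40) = -19/70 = -0.27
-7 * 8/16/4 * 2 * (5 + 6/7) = -41/4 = -10.25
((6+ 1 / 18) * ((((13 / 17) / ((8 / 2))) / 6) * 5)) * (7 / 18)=49595 / 132192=0.38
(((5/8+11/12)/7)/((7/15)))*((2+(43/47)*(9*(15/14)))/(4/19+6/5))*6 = 375454725/17281712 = 21.73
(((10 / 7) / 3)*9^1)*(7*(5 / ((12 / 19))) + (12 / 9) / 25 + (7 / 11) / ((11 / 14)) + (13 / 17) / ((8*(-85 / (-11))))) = 1181091003 / 4895660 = 241.25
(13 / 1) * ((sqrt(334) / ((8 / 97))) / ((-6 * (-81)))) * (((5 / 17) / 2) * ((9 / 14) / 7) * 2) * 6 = 6305 * sqrt(334) / 119952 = 0.96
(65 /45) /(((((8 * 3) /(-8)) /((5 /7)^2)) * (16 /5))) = -1625 /21168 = -0.08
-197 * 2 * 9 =-3546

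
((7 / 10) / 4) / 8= 7 / 320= 0.02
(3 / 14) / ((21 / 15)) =0.15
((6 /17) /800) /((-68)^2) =3 /31443200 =0.00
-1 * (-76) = 76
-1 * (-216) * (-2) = -432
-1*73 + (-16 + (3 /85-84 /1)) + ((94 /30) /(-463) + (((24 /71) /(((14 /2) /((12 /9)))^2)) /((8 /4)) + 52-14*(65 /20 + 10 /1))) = -251760134771 /821496270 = -306.47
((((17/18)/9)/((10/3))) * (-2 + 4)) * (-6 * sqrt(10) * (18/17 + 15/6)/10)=-121 * sqrt(10)/900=-0.43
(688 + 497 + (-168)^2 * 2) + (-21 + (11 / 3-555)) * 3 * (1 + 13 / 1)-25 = 33570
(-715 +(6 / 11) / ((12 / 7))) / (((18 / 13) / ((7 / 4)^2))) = -1112839 / 704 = -1580.74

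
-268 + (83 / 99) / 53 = -1406113 / 5247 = -267.98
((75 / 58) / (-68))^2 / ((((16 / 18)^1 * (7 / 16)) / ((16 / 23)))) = 50625 / 78261778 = 0.00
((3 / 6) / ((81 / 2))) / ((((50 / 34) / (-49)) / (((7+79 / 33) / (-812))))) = 3689 / 775170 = 0.00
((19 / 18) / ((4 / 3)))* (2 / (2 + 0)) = 0.79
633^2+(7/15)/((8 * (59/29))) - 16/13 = 36879304919/92040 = 400687.80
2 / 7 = 0.29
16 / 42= 8 / 21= 0.38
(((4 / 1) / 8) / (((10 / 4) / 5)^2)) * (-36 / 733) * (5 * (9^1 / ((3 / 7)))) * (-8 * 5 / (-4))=-75600 / 733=-103.14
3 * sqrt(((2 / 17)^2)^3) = 24 / 4913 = 0.00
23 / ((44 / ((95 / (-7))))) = -2185 / 308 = -7.09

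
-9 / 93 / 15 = -1 / 155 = -0.01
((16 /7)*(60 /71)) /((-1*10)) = -96 /497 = -0.19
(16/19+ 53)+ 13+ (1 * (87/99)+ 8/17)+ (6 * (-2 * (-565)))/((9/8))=21655031/3553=6094.86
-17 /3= -5.67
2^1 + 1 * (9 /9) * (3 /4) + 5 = 31 /4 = 7.75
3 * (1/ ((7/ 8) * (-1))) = -24/ 7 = -3.43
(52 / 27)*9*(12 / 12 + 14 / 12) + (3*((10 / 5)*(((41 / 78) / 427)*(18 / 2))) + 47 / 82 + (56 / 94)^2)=348858215591 / 9049473342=38.55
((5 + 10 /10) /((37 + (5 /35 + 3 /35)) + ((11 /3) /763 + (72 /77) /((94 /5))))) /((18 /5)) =9861775 /220606612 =0.04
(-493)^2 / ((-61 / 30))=-7291470 / 61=-119532.30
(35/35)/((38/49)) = 49/38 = 1.29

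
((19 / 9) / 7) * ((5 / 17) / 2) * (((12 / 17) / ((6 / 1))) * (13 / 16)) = 0.00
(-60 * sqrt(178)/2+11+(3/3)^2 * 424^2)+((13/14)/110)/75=20765398513/115500 - 30 * sqrt(178)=179386.75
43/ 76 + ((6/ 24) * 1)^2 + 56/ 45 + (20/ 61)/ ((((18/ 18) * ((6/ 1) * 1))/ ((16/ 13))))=21045467/ 10848240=1.94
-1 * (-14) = 14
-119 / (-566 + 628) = -119 / 62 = -1.92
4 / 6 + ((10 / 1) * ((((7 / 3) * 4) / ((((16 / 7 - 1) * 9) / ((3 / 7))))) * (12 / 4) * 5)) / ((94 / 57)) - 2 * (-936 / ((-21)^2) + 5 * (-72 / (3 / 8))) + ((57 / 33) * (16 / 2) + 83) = 468117017 / 227997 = 2053.17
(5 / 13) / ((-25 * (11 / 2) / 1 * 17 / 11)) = -2 / 1105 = -0.00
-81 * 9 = -729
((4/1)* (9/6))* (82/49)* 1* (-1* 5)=-2460/49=-50.20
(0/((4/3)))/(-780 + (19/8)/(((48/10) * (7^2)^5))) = 0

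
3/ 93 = 1/ 31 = 0.03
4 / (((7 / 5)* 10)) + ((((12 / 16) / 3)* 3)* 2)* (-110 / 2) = -1151 / 14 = -82.21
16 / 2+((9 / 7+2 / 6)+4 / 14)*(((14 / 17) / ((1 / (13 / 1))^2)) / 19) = 21272 / 969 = 21.95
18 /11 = 1.64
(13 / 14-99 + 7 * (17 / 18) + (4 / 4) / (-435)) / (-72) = 835511 / 657720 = 1.27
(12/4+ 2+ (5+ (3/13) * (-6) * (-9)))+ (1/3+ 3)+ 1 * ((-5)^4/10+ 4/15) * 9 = 230371/390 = 590.69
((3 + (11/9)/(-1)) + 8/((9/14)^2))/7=1712/567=3.02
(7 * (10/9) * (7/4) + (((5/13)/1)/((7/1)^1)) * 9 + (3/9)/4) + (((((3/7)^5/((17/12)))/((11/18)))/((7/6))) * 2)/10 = 730606581539/51480849420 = 14.19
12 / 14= 6 / 7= 0.86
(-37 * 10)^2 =136900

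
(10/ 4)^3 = 125/ 8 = 15.62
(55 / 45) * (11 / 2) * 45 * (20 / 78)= 3025 / 39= 77.56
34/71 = 0.48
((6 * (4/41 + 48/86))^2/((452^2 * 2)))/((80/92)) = 0.00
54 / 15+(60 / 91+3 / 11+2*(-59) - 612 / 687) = -131071723 / 1146145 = -114.36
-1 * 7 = -7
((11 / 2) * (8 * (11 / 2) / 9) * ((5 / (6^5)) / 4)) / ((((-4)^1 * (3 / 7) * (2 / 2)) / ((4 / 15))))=-847 / 1259712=-0.00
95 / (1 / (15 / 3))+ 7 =482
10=10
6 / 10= 0.60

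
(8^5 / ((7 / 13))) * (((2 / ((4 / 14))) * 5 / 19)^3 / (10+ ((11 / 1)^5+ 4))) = 521830400 / 220948967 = 2.36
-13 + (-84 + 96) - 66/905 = -971/905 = -1.07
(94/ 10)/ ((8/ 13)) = 611/ 40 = 15.28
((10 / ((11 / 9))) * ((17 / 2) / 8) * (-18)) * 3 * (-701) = 14479155 / 44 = 329071.70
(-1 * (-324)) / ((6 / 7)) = 378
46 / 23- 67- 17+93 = 11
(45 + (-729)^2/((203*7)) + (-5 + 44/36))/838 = 2655080/5358591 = 0.50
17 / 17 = 1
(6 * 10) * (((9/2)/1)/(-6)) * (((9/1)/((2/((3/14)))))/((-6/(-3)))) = -1215/56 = -21.70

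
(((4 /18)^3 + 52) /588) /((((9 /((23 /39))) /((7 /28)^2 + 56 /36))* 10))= 50797961 /54164466720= 0.00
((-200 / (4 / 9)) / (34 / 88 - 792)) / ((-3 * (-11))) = 0.02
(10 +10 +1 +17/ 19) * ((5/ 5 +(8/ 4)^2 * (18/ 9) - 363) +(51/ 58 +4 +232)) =-1412944/ 551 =-2564.33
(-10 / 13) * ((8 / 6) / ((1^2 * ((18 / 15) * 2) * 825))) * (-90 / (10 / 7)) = 14 / 429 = 0.03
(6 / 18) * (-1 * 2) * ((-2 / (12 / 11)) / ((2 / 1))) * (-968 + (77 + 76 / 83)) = -812647 / 1494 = -543.94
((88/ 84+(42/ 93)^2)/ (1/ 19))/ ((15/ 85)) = 8158334/ 60543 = 134.75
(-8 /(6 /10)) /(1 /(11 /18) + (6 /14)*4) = -1540 /387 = -3.98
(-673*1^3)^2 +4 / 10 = 2264647 / 5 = 452929.40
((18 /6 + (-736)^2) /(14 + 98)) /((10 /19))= 10292281 /1120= 9189.54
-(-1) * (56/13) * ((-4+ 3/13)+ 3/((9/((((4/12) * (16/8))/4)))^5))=-16.24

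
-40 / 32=-5 / 4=-1.25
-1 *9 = -9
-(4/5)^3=-64/125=-0.51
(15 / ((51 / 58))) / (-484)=-145 / 4114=-0.04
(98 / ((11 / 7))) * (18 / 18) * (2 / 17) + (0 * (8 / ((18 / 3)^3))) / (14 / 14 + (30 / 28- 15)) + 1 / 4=5675 / 748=7.59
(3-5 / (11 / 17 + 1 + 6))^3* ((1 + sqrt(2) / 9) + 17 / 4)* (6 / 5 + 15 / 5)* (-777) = -77776628517 / 351520-411516553* sqrt(2) / 87880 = -227880.40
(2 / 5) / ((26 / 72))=72 / 65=1.11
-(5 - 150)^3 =3048625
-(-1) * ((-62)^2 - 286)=3558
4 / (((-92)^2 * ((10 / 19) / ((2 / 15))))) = 19 / 158700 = 0.00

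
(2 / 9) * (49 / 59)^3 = 235298 / 1848411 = 0.13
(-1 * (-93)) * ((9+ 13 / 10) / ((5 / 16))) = 76632 / 25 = 3065.28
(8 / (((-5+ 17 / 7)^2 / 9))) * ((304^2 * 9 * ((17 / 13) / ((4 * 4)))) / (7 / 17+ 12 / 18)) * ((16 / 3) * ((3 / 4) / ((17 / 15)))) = 346421376 / 143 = 2422527.10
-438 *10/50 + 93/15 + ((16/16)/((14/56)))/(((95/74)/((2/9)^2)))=-625189/7695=-81.25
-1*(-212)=212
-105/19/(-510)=7/646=0.01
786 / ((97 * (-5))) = -786 / 485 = -1.62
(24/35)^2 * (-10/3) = -384/245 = -1.57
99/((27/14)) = 51.33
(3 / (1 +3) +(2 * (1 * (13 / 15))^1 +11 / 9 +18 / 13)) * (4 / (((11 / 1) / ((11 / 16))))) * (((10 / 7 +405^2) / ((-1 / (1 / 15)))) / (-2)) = 2735206307 / 393120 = 6957.69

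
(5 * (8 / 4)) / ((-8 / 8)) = -10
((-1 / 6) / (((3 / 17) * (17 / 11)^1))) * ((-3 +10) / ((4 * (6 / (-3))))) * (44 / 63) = 121 / 324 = 0.37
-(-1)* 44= 44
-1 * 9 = -9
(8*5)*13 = 520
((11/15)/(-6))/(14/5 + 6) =-1/72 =-0.01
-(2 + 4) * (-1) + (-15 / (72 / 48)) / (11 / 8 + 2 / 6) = 6 / 41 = 0.15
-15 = -15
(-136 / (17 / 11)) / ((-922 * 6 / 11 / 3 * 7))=242 / 3227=0.07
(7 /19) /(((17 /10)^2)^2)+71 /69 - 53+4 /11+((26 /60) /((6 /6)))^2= -18563860108457 /361336902300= -51.38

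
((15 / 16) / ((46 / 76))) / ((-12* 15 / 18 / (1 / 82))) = -57 / 30176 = -0.00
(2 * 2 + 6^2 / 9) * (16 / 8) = 16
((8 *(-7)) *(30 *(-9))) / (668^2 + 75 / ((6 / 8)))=3780 / 111581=0.03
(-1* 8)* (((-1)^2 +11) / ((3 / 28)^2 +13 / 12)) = -225792 / 2575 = -87.69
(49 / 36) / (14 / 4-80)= -0.02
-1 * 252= -252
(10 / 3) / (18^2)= 5 / 486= 0.01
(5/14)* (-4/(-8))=5/28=0.18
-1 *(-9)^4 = -6561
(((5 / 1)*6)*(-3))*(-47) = 4230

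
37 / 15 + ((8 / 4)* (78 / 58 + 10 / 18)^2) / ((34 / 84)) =39203141 / 1930095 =20.31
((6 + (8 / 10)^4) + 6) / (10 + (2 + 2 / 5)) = 3878 / 3875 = 1.00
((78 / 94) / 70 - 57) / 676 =-187491 / 2224040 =-0.08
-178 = -178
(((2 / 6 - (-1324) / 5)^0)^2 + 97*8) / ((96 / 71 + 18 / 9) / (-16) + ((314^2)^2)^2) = 11928 / 1450720660879107291797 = 0.00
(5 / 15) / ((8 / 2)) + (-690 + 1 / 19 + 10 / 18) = -471487 / 684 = -689.31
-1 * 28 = -28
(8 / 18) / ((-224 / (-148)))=37 / 126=0.29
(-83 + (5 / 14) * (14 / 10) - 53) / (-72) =271 / 144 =1.88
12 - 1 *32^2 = -1012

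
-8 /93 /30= -4 /1395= -0.00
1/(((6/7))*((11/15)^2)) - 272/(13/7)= -453943/3146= -144.29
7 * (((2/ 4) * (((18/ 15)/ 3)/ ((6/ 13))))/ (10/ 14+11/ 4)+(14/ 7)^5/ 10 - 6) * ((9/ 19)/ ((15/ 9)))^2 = -6620292/ 4377125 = -1.51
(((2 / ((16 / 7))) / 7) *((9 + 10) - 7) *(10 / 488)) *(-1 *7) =-105 / 488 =-0.22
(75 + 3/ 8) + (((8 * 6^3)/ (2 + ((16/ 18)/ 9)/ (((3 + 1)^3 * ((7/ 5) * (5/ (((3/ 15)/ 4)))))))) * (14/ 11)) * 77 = 123012510363/ 1451528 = 84746.91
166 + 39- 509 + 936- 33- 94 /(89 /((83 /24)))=635831 /1068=595.35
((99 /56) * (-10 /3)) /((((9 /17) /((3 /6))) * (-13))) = 935 /2184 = 0.43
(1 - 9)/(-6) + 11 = 37/3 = 12.33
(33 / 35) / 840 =11 / 9800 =0.00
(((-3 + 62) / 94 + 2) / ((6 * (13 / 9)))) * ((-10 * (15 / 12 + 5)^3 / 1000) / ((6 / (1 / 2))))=-11875 / 192512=-0.06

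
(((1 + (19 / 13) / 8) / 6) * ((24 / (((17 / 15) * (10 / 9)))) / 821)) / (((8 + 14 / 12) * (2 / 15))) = 29889 / 7983404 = 0.00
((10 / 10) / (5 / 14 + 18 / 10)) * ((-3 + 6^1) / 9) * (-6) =-140 / 151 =-0.93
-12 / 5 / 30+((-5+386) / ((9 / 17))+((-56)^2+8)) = 289769 / 75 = 3863.59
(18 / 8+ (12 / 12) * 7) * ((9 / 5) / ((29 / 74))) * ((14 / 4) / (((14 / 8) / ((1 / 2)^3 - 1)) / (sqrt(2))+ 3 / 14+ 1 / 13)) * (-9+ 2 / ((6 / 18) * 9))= 693282135 / 3679462+ 1190352345 * sqrt(2) / 1839731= 1103.45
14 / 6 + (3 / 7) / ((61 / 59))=3520 / 1281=2.75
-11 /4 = -2.75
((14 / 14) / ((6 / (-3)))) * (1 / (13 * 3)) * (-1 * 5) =5 / 78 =0.06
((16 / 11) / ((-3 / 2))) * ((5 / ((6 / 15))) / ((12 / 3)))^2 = -625 / 66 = -9.47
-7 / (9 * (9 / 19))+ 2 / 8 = -451 / 324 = -1.39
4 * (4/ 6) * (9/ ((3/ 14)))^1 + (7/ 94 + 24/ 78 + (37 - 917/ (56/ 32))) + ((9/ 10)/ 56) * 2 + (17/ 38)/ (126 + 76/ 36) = -1403877751127/ 3747849560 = -374.58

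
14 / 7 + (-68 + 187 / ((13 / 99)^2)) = 1821633 / 169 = 10778.89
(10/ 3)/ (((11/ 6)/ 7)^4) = 708.44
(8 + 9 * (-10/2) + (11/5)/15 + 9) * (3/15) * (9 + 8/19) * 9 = -1121793/2375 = -472.33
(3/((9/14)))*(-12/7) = -8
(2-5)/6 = -1/2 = -0.50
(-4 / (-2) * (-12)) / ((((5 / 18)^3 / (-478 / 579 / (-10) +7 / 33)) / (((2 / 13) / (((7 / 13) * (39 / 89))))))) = -25977314304 / 120745625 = -215.14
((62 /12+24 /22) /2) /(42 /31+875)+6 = 3075581 /512292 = 6.00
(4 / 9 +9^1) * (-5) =-425 / 9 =-47.22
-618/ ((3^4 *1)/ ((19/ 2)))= -72.48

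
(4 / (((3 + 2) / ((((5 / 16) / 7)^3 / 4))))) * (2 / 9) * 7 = 25 / 903168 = 0.00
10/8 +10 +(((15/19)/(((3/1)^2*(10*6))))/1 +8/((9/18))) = 27.25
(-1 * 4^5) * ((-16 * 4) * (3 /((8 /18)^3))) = 2239488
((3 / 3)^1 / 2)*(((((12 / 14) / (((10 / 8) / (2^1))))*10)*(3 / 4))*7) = 36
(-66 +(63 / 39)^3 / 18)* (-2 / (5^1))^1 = 57795 / 2197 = 26.31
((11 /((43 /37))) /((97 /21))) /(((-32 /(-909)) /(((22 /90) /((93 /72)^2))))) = 170922906 /20041655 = 8.53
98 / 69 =1.42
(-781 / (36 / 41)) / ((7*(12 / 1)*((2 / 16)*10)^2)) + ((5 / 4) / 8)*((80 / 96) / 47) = -96279793 / 14212800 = -6.77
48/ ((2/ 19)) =456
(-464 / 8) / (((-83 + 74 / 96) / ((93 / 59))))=1.11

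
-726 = -726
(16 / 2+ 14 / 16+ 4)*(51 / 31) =5253 / 248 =21.18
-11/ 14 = -0.79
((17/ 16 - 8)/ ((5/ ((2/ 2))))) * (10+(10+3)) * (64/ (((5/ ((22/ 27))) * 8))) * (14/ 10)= -65527/ 1125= -58.25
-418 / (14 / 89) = -18601 / 7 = -2657.29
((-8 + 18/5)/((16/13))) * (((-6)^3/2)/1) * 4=7722/5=1544.40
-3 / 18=-1 / 6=-0.17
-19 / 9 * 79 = -1501 / 9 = -166.78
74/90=37/45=0.82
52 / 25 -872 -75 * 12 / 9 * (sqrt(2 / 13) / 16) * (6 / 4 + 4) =-21748 / 25 -275 * sqrt(26) / 104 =-883.40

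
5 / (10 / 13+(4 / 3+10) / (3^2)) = 1755 / 712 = 2.46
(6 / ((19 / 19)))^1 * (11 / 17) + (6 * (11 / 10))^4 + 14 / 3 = 60754471 / 31875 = 1906.02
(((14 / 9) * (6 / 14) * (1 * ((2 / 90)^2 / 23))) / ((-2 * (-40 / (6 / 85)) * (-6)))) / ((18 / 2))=-1 / 4275585000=-0.00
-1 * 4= -4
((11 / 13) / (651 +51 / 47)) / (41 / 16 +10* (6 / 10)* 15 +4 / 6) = 0.00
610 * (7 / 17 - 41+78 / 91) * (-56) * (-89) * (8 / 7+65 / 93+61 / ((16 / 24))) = -41593275008960 / 3689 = -11274945787.19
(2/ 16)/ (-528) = -1/ 4224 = -0.00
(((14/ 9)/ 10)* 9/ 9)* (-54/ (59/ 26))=-1092/ 295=-3.70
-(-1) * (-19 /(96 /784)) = -155.17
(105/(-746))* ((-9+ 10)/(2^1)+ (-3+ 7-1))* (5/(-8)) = 3675/11936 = 0.31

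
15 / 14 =1.07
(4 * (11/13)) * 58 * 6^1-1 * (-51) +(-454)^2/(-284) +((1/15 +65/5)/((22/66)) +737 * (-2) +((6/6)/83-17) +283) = -254993961/383045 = -665.70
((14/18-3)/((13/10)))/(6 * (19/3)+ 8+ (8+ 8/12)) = -50/1599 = -0.03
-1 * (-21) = 21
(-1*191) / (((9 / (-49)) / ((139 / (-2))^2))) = 180825239 / 36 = 5022923.31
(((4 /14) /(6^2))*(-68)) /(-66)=17 /2079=0.01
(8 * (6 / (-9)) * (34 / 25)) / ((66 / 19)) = -5168 / 2475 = -2.09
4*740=2960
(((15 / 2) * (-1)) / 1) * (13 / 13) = -15 / 2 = -7.50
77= 77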